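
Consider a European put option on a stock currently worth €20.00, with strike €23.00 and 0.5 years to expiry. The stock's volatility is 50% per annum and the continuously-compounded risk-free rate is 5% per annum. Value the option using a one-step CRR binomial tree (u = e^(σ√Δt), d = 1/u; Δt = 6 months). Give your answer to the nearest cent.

CRR parameters: u = e^(σ√Δt) = e^(0.5·√0.5) = 1.4241, d = 1/u = 0.7022
Per-period rate: rΔt = 0.05·0.5 = 0.025, so R = e^0.025 = 1.0253
Risk-neutral probability p = (e^0.025 − 0.7022)/(1.4241 − 0.7022) = 0.3231/0.7219 = 0.4476
Terminal stock prices: S_u = 28.48, S_d = 14.04
Terminal payoffs (K − S): max(-5.482, 0) = 0, max(8.956, 0) = 8.956
Node 0 (S = 20): V_0 = e^(−0.025)·[0.4476·0.0000 + 0.5524·8.9562] = 4.8254

€4.83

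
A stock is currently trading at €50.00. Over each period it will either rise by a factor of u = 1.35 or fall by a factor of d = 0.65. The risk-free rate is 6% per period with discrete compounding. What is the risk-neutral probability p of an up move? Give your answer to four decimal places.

Risk-neutral probability p = (1 + 0.06 − 0.65)/(1.35 − 0.65) = 0.4100/0.7000 = 0.5857

p = 0.5857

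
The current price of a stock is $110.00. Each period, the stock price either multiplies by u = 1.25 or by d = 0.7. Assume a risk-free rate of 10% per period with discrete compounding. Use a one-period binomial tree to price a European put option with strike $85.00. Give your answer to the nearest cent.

Risk-neutral probability p = (1 + 0.1 − 0.7)/(1.25 − 0.7) = 0.4000/0.5500 = 0.7273
Terminal stock prices: S_u = 137.5, S_d = 77
Terminal payoffs (K − S): max(-52.5, 0) = 0, max(8, 0) = 8
Node 0 (S = 110): V_0 = 1/1.1·[0.7273·0.0000 + 0.2727·8.0000] = 1.9835

$1.98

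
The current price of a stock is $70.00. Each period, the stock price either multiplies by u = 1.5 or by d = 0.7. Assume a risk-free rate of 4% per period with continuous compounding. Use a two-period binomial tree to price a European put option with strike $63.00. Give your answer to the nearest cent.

$8.73

Risk-neutral probability p = (e^0.04 − 0.7)/(1.5 − 0.7) = 0.3408/0.8000 = 0.4260
Terminal stock prices: S_uu = 157.5, S_ud = 73.5, S_dd = 34.3
Terminal payoffs (K − S): max(-94.5, 0) = 0, max(-10.5, 0) = 0, max(28.7, 0) = 28.7
Node u (S = 105): V_u = e^(−0.04)·[0.4260·0.0000 + 0.5740·0.0000] = 0.0000
Node d (S = 49): V_d = e^(−0.04)·[0.4260·0.0000 + 0.5740·28.7000] = 15.8275
Node 0 (S = 70): V_0 = e^(−0.04)·[0.4260·0.0000 + 0.5740·15.8275] = 8.7285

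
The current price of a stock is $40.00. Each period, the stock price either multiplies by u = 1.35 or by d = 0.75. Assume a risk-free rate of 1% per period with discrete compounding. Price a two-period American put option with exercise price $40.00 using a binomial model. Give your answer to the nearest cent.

$5.61

Risk-neutral probability p = (1 + 0.01 − 0.75)/(1.35 − 0.75) = 0.2600/0.6000 = 0.4333
Terminal stock prices: S_uu = 72.9, S_ud = 40.5, S_dd = 22.5
Terminal payoffs (K − S): max(-32.9, 0) = 0, max(-0.5, 0) = 0, max(17.5, 0) = 17.5
Node u (S = 54): continuation = 1/1.01·[0.4333·0.0000 + 0.5667·0.0000] = 0.0000; exercise value = 0.0000 ≤ continuation, so V_u = 0.0000
Node d (S = 30): continuation = 1/1.01·[0.4333·0.0000 + 0.5667·17.5000] = 9.8185; exercise value = 10.0000 > continuation, so V_d = 10.0000 (exercise)
Node 0 (S = 40): continuation = 1/1.01·[0.4333·0.0000 + 0.5667·10.0000] = 5.6106; exercise value = 0.0000 ≤ continuation, so V_0 = 5.6106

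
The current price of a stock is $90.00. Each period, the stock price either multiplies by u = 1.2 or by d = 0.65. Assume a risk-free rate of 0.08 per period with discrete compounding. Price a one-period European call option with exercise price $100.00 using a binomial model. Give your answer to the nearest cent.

Risk-neutral probability p = (1 + 0.08 − 0.65)/(1.2 − 0.65) = 0.4300/0.5500 = 0.7818
Terminal stock prices: S_u = 108, S_d = 58.5
Terminal payoffs (S − K): max(8, 0) = 8, max(-41.5, 0) = 0
Node 0 (S = 90): V_0 = 1/1.08·[0.7818·8.0000 + 0.2182·0.0000] = 5.7912

$5.79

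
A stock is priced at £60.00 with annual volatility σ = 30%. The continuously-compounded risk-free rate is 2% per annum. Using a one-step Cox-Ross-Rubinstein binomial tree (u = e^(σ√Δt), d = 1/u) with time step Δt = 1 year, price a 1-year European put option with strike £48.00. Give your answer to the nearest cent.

£1.88

CRR parameters: u = e^(σ√Δt) = e^(0.3·√1) = 1.3499, d = 1/u = 0.7408
Per-period rate: rΔt = 0.02·1 = 0.02, so R = e^0.02 = 1.0202
Risk-neutral probability p = (e^0.02 − 0.7408)/(1.3499 − 0.7408) = 0.2794/0.6090 = 0.4587
Terminal stock prices: S_u = 80.99, S_d = 44.45
Terminal payoffs (K − S): max(-32.99, 0) = 0, max(3.551, 0) = 3.551
Node 0 (S = 60): V_0 = e^(−0.02)·[0.4587·0.0000 + 0.5413·3.5509] = 1.8840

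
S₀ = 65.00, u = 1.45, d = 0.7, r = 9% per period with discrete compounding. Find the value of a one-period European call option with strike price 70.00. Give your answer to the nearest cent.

Risk-neutral probability p = (1 + 0.09 − 0.7)/(1.45 − 0.7) = 0.3900/0.7500 = 0.5200
Terminal stock prices: S_u = 94.25, S_d = 45.5
Terminal payoffs (S − K): max(24.25, 0) = 24.25, max(-24.5, 0) = 0
Node 0 (S = 65): V_0 = 1/1.09·[0.5200·24.2500 + 0.4800·0.0000] = 11.5688

11.57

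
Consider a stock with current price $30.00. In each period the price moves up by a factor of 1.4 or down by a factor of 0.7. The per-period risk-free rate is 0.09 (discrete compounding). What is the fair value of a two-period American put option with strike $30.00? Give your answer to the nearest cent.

Risk-neutral probability p = (1 + 0.09 − 0.7)/(1.4 − 0.7) = 0.3900/0.7000 = 0.5571
Terminal stock prices: S_uu = 58.8, S_ud = 29.4, S_dd = 14.7
Terminal payoffs (K − S): max(-28.8, 0) = 0, max(0.6, 0) = 0.6, max(15.3, 0) = 15.3
Node u (S = 42): continuation = 1/1.09·[0.5571·0.0000 + 0.4429·0.6000] = 0.2438; exercise value = 0.0000 ≤ continuation, so V_u = 0.2438
Node d (S = 21): continuation = 1/1.09·[0.5571·0.6000 + 0.4429·15.3000] = 6.5229; exercise value = 9.0000 > continuation, so V_d = 9.0000 (exercise)
Node 0 (S = 30): continuation = 1/1.09·[0.5571·0.2438 + 0.4429·9.0000] = 3.7812; exercise value = 0.0000 ≤ continuation, so V_0 = 3.7812

$3.78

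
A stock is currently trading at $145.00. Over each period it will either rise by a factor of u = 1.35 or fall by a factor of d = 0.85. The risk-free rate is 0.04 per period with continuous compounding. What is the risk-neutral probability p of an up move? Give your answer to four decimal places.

Risk-neutral probability p = (e^0.04 − 0.85)/(1.35 − 0.85) = 0.1908/0.5000 = 0.3816

p = 0.3816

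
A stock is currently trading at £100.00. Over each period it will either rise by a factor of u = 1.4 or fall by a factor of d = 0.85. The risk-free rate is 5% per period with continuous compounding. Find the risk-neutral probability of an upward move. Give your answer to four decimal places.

p = 0.3659

Risk-neutral probability p = (e^0.05 − 0.85)/(1.4 − 0.85) = 0.2013/0.5500 = 0.3659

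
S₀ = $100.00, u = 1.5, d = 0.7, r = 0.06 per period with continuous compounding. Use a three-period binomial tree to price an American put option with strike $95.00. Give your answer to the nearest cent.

Risk-neutral probability p = (e^0.06 − 0.7)/(1.5 − 0.7) = 0.3618/0.8000 = 0.4523
Terminal stock prices: S_uuu = 337.5, S_uud = 157.5, S_udd = 73.5, S_ddd = 34.3
Terminal payoffs (K − S): max(-242.5, 0) = 0, max(-62.5, 0) = 0, max(21.5, 0) = 21.5, max(60.7, 0) = 60.7
Node uu (S = 225): continuation = e^(−0.06)·[0.4523·0.0000 + 0.5477·0.0000] = 0.0000; exercise value = 0.0000 ≤ continuation, so V_uu = 0.0000
Node ud (S = 105): continuation = e^(−0.06)·[0.4523·0.0000 + 0.5477·21.5000] = 11.0899; exercise value = 0.0000 ≤ continuation, so V_ud = 11.0899
Node dd (S = 49): continuation = e^(−0.06)·[0.4523·21.5000 + 0.5477·60.7000] = 40.4676; exercise value = 46.0000 > continuation, so V_dd = 46.0000 (exercise)
Node u (S = 150): continuation = e^(−0.06)·[0.4523·0.0000 + 0.5477·11.0899] = 5.7203; exercise value = 0.0000 ≤ continuation, so V_u = 5.7203
Node d (S = 70): continuation = e^(−0.06)·[0.4523·11.0899 + 0.5477·46.0000] = 28.4510; exercise value = 25.0000 ≤ continuation, so V_d = 28.4510
Node 0 (S = 100): continuation = e^(−0.06)·[0.4523·5.7203 + 0.5477·28.4510] = 17.1118; exercise value = 0.0000 ≤ continuation, so V_0 = 17.1118

$17.11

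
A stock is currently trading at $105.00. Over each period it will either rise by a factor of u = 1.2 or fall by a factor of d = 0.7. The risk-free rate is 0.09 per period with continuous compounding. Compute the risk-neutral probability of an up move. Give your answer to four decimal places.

Risk-neutral probability p = (e^0.09 − 0.7)/(1.2 − 0.7) = 0.3942/0.5000 = 0.7883

p = 0.7883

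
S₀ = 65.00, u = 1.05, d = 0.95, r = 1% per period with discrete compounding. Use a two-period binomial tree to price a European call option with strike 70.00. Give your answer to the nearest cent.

Risk-neutral probability p = (1 + 0.01 − 0.95)/(1.05 − 0.95) = 0.0600/0.1000 = 0.6000
Terminal stock prices: S_uu = 71.66, S_ud = 64.84, S_dd = 58.66
Terminal payoffs (S − K): max(1.663, 0) = 1.663, max(-5.163, 0) = 0, max(-11.34, 0) = 0
Node u (S = 68.25): V_u = 1/1.01·[0.6000·1.6625 + 0.4000·0.0000] = 0.9876
Node d (S = 61.75): V_d = 1/1.01·[0.6000·0.0000 + 0.4000·0.0000] = 0.0000
Node 0 (S = 65): V_0 = 1/1.01·[0.6000·0.9876 + 0.4000·0.0000] = 0.5867

0.59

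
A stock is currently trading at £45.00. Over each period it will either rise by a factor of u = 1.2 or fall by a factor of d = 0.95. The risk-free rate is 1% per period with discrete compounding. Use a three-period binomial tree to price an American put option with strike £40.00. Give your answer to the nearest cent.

Risk-neutral probability p = (1 + 0.01 − 0.95)/(1.2 − 0.95) = 0.0600/0.2500 = 0.2400
Terminal stock prices: S_uuu = 77.76, S_uud = 61.56, S_udd = 48.73, S_ddd = 38.58
Terminal payoffs (K − S): max(-37.76, 0) = 0, max(-21.56, 0) = 0, max(-8.735, 0) = 0, max(1.418, 0) = 1.418
Node uu (S = 64.8): continuation = 1/1.01·[0.2400·0.0000 + 0.7600·0.0000] = 0.0000; exercise value = 0.0000 ≤ continuation, so V_uu = 0.0000
Node ud (S = 51.3): continuation = 1/1.01·[0.2400·0.0000 + 0.7600·0.0000] = 0.0000; exercise value = 0.0000 ≤ continuation, so V_ud = 0.0000
Node dd (S = 40.61): continuation = 1/1.01·[0.2400·0.0000 + 0.7600·1.4181] = 1.0671; exercise value = 0.0000 ≤ continuation, so V_dd = 1.0671
Node u (S = 54): continuation = 1/1.01·[0.2400·0.0000 + 0.7600·0.0000] = 0.0000; exercise value = 0.0000 ≤ continuation, so V_u = 0.0000
Node d (S = 42.75): continuation = 1/1.01·[0.2400·0.0000 + 0.7600·1.0671] = 0.8030; exercise value = 0.0000 ≤ continuation, so V_d = 0.8030
Node 0 (S = 45): continuation = 1/1.01·[0.2400·0.0000 + 0.7600·0.8030] = 0.6042; exercise value = 0.0000 ≤ continuation, so V_0 = 0.6042

£0.60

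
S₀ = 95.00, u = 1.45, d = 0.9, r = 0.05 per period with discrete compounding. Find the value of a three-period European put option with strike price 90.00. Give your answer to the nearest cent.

Risk-neutral probability p = (1 + 0.05 − 0.9)/(1.45 − 0.9) = 0.1500/0.5500 = 0.2727
Terminal stock prices: S_uuu = 289.6, S_uud = 179.8, S_udd = 111.6, S_ddd = 69.26
Terminal payoffs (K − S): max(-199.6, 0) = 0, max(-89.76, 0) = 0, max(-21.58, 0) = 0, max(20.74, 0) = 20.74
Node uu (S = 199.7): V_uu = 1/1.05·[0.2727·0.0000 + 0.7273·0.0000] = 0.0000
Node ud (S = 124): V_ud = 1/1.05·[0.2727·0.0000 + 0.7273·0.0000] = 0.0000
Node dd (S = 76.95): V_dd = 1/1.05·[0.2727·0.0000 + 0.7273·20.7450] = 14.3688
Node u (S = 137.8): V_u = 1/1.05·[0.2727·0.0000 + 0.7273·0.0000] = 0.0000
Node d (S = 85.5): V_d = 1/1.05·[0.2727·0.0000 + 0.7273·14.3688] = 9.9524
Node 0 (S = 95): V_0 = 1/1.05·[0.2727·0.0000 + 0.7273·9.9524] = 6.8935

6.89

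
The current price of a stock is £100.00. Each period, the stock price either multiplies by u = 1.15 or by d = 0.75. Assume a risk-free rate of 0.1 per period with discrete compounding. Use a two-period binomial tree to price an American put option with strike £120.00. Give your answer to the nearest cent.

Risk-neutral probability p = (1 + 0.1 − 0.75)/(1.15 − 0.75) = 0.3500/0.4000 = 0.8750
Terminal stock prices: S_uu = 132.2, S_ud = 86.25, S_dd = 56.25
Terminal payoffs (K − S): max(-12.25, 0) = 0, max(33.75, 0) = 33.75, max(63.75, 0) = 63.75
Node u (S = 115): continuation = 1/1.1·[0.8750·0.0000 + 0.1250·33.7500] = 3.8352; exercise value = 5.0000 > continuation, so V_u = 5.0000 (exercise)
Node d (S = 75): continuation = 1/1.1·[0.8750·33.7500 + 0.1250·63.7500] = 34.0909; exercise value = 45.0000 > continuation, so V_d = 45.0000 (exercise)
Node 0 (S = 100): continuation = 1/1.1·[0.8750·5.0000 + 0.1250·45.0000] = 9.0909; exercise value = 20.0000 > continuation, so V_0 = 20.0000 (exercise)

£20.00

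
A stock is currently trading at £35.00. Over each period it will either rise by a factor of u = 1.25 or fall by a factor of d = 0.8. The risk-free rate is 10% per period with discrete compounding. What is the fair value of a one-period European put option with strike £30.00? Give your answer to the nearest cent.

Risk-neutral probability p = (1 + 0.1 − 0.8)/(1.25 − 0.8) = 0.3000/0.4500 = 0.6667
Terminal stock prices: S_u = 43.75, S_d = 28
Terminal payoffs (K − S): max(-13.75, 0) = 0, max(2, 0) = 2
Node 0 (S = 35): V_0 = 1/1.1·[0.6667·0.0000 + 0.3333·2.0000] = 0.6061

£0.61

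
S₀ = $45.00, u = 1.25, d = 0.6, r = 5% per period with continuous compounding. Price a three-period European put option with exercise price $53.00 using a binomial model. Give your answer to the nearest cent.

Risk-neutral probability p = (e^0.05 − 0.6)/(1.25 − 0.6) = 0.4513/0.6500 = 0.6943
Terminal stock prices: S_uuu = 87.89, S_uud = 42.19, S_udd = 20.25, S_ddd = 9.72
Terminal payoffs (K − S): max(-34.89, 0) = 0, max(10.81, 0) = 10.81, max(32.75, 0) = 32.75, max(43.28, 0) = 43.28
Node uu (S = 70.31): V_uu = e^(−0.05)·[0.6943·0.0000 + 0.3057·10.8125] = 3.1446
Node ud (S = 33.75): V_ud = e^(−0.05)·[0.6943·10.8125 + 0.3057·32.7500] = 16.6652
Node dd (S = 16.2): V_dd = e^(−0.05)·[0.6943·32.7500 + 0.3057·43.2800] = 34.2152
Node u (S = 56.25): V_u = e^(−0.05)·[0.6943·3.1446 + 0.3057·16.6652] = 6.9233
Node d (S = 27): V_d = e^(−0.05)·[0.6943·16.6652 + 0.3057·34.2152] = 20.9564
Node 0 (S = 45): V_0 = e^(−0.05)·[0.6943·6.9233 + 0.3057·20.9564] = 10.6669

$10.67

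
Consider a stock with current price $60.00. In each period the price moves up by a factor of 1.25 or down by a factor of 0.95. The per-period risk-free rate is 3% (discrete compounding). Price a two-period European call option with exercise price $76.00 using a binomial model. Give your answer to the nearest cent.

$1.19

Risk-neutral probability p = (1 + 0.03 − 0.95)/(1.25 − 0.95) = 0.0800/0.3000 = 0.2667
Terminal stock prices: S_uu = 93.75, S_ud = 71.25, S_dd = 54.15
Terminal payoffs (S − K): max(17.75, 0) = 17.75, max(-4.75, 0) = 0, max(-21.85, 0) = 0
Node u (S = 75): V_u = 1/1.03·[0.2667·17.7500 + 0.7333·0.0000] = 4.5955
Node d (S = 57): V_d = 1/1.03·[0.2667·0.0000 + 0.7333·0.0000] = 0.0000
Node 0 (S = 60): V_0 = 1/1.03·[0.2667·4.5955 + 0.7333·0.0000] = 1.1898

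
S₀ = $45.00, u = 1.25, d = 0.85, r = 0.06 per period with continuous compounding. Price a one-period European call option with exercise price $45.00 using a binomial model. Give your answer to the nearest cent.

$5.61

Risk-neutral probability p = (e^0.06 − 0.85)/(1.25 − 0.85) = 0.2118/0.4000 = 0.5296
Terminal stock prices: S_u = 56.25, S_d = 38.25
Terminal payoffs (S − K): max(11.25, 0) = 11.25, max(-6.75, 0) = 0
Node 0 (S = 45): V_0 = e^(−0.06)·[0.5296·11.2500 + 0.4704·0.0000] = 5.6109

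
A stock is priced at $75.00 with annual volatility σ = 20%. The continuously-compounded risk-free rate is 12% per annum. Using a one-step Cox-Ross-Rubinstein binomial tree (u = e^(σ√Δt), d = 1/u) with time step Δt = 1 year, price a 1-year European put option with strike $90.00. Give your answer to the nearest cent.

CRR parameters: u = e^(σ√Δt) = e^(0.2·√1) = 1.2214, d = 1/u = 0.8187
Per-period rate: rΔt = 0.12·1 = 0.12, so R = e^0.12 = 1.1275
Risk-neutral probability p = (e^0.12 − 0.8187)/(1.2214 − 0.8187) = 0.3088/0.4027 = 0.7668
Terminal stock prices: S_u = 91.61, S_d = 61.4
Terminal payoffs (K − S): max(-1.605, 0) = 0, max(28.6, 0) = 28.6
Node 0 (S = 75): V_0 = e^(−0.12)·[0.7668·0.0000 + 0.2332·28.5952] = 5.9145

$5.91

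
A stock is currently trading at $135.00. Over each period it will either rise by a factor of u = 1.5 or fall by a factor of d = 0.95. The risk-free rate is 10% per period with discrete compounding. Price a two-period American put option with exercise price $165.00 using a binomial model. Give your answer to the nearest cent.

Risk-neutral probability p = (1 + 0.1 − 0.95)/(1.5 − 0.95) = 0.1500/0.5500 = 0.2727
Terminal stock prices: S_uu = 303.8, S_ud = 192.4, S_dd = 121.8
Terminal payoffs (K − S): max(-138.8, 0) = 0, max(-27.38, 0) = 0, max(43.16, 0) = 43.16
Node u (S = 202.5): continuation = 1/1.1·[0.2727·0.0000 + 0.7273·0.0000] = 0.0000; exercise value = 0.0000 ≤ continuation, so V_u = 0.0000
Node d (S = 128.2): continuation = 1/1.1·[0.2727·0.0000 + 0.7273·43.1625] = 28.5372; exercise value = 36.7500 > continuation, so V_d = 36.7500 (exercise)
Node 0 (S = 135): continuation = 1/1.1·[0.2727·0.0000 + 0.7273·36.7500] = 24.2975; exercise value = 30.0000 > continuation, so V_0 = 30.0000 (exercise)

$30.00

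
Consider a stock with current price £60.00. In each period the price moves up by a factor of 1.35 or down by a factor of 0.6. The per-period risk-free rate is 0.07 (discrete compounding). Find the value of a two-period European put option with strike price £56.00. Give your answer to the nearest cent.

£7.21

Risk-neutral probability p = (1 + 0.07 − 0.6)/(1.35 − 0.6) = 0.4700/0.7500 = 0.6267
Terminal stock prices: S_uu = 109.4, S_ud = 48.6, S_dd = 21.6
Terminal payoffs (K − S): max(-53.35, 0) = 0, max(7.4, 0) = 7.4, max(34.4, 0) = 34.4
Node u (S = 81): V_u = 1/1.07·[0.6267·0.0000 + 0.3733·7.4000] = 2.5819
Node d (S = 36): V_d = 1/1.07·[0.6267·7.4000 + 0.3733·34.4000] = 16.3364
Node 0 (S = 60): V_0 = 1/1.07·[0.6267·2.5819 + 0.3733·16.3364] = 7.2121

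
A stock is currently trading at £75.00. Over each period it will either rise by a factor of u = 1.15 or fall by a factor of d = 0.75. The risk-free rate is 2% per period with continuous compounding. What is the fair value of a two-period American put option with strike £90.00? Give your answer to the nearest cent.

£16.07

Risk-neutral probability p = (e^0.02 − 0.75)/(1.15 − 0.75) = 0.2702/0.4000 = 0.6755
Terminal stock prices: S_uu = 99.19, S_ud = 64.69, S_dd = 42.19
Terminal payoffs (K − S): max(-9.187, 0) = 0, max(25.31, 0) = 25.31, max(47.81, 0) = 47.81
Node u (S = 86.25): continuation = e^(−0.02)·[0.6755·0.0000 + 0.3245·25.3125] = 8.0512; exercise value = 3.7500 ≤ continuation, so V_u = 8.0512
Node d (S = 56.25): continuation = e^(−0.02)·[0.6755·25.3125 + 0.3245·47.8125] = 31.9679; exercise value = 33.7500 > continuation, so V_d = 33.7500 (exercise)
Node 0 (S = 75): continuation = e^(−0.02)·[0.6755·8.0512 + 0.3245·33.7500] = 16.0658; exercise value = 15.0000 ≤ continuation, so V_0 = 16.0658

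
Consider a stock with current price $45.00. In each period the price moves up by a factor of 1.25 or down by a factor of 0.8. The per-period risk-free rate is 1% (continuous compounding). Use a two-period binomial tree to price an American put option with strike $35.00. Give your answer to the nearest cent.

Risk-neutral probability p = (e^0.01 − 0.8)/(1.25 − 0.8) = 0.2101/0.4500 = 0.4668
Terminal stock prices: S_uu = 70.31, S_ud = 45, S_dd = 28.8
Terminal payoffs (K − S): max(-35.31, 0) = 0, max(-10, 0) = 0, max(6.2, 0) = 6.2
Node u (S = 56.25): continuation = e^(−0.01)·[0.4668·0.0000 + 0.5332·0.0000] = 0.0000; exercise value = 0.0000 ≤ continuation, so V_u = 0.0000
Node d (S = 36): continuation = e^(−0.01)·[0.4668·0.0000 + 0.5332·6.2000] = 3.2731; exercise value = 0.0000 ≤ continuation, so V_d = 3.2731
Node 0 (S = 45): continuation = e^(−0.01)·[0.4668·0.0000 + 0.5332·3.2731] = 1.7279; exercise value = 0.0000 ≤ continuation, so V_0 = 1.7279

$1.73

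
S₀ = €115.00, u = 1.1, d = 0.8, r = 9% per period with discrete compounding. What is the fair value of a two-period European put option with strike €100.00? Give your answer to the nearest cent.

Risk-neutral probability p = (1 + 0.09 − 0.8)/(1.1 − 0.8) = 0.2900/0.3000 = 0.9667
Terminal stock prices: S_uu = 139.2, S_ud = 101.2, S_dd = 73.6
Terminal payoffs (K − S): max(-39.15, 0) = 0, max(-1.2, 0) = 0, max(26.4, 0) = 26.4
Node u (S = 126.5): V_u = 1/1.09·[0.9667·0.0000 + 0.0333·0.0000] = 0.0000
Node d (S = 92): V_d = 1/1.09·[0.9667·0.0000 + 0.0333·26.4000] = 0.8073
Node 0 (S = 115): V_0 = 1/1.09·[0.9667·0.0000 + 0.0333·0.8073] = 0.0247

€0.02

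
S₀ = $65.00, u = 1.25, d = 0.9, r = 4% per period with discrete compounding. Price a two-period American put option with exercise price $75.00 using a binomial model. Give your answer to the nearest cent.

Risk-neutral probability p = (1 + 0.04 − 0.9)/(1.25 − 0.9) = 0.1400/0.3500 = 0.4000
Terminal stock prices: S_uu = 101.6, S_ud = 73.12, S_dd = 52.65
Terminal payoffs (K − S): max(-26.56, 0) = 0, max(1.875, 0) = 1.875, max(22.35, 0) = 22.35
Node u (S = 81.25): continuation = 1/1.04·[0.4000·0.0000 + 0.6000·1.8750] = 1.0817; exercise value = 0.0000 ≤ continuation, so V_u = 1.0817
Node d (S = 58.5): continuation = 1/1.04·[0.4000·1.8750 + 0.6000·22.3500] = 13.6154; exercise value = 16.5000 > continuation, so V_d = 16.5000 (exercise)
Node 0 (S = 65): continuation = 1/1.04·[0.4000·1.0817 + 0.6000·16.5000] = 9.9353; exercise value = 10.0000 > continuation, so V_0 = 10.0000 (exercise)

$10.00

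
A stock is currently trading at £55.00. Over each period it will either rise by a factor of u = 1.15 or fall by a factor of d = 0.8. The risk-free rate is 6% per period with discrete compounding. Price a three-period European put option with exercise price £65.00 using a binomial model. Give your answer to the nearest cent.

£5.99

Risk-neutral probability p = (1 + 0.06 − 0.8)/(1.15 − 0.8) = 0.2600/0.3500 = 0.7429
Terminal stock prices: S_uuu = 83.65, S_uud = 58.19, S_udd = 40.48, S_ddd = 28.16
Terminal payoffs (K − S): max(-18.65, 0) = 0, max(6.81, 0) = 6.81, max(24.52, 0) = 24.52, max(36.84, 0) = 36.84
Node uu (S = 72.74): V_uu = 1/1.06·[0.7429·0.0000 + 0.2571·6.8100] = 1.6520
Node ud (S = 50.6): V_ud = 1/1.06·[0.7429·6.8100 + 0.2571·24.5200] = 10.7208
Node dd (S = 35.2): V_dd = 1/1.06·[0.7429·24.5200 + 0.2571·36.8400] = 26.1208
Node u (S = 63.25): V_u = 1/1.06·[0.7429·1.6520 + 0.2571·10.7208] = 3.7585
Node d (S = 44): V_d = 1/1.06·[0.7429·10.7208 + 0.2571·26.1208] = 13.8498
Node 0 (S = 55): V_0 = 1/1.06·[0.7429·3.7585 + 0.2571·13.8498] = 5.9938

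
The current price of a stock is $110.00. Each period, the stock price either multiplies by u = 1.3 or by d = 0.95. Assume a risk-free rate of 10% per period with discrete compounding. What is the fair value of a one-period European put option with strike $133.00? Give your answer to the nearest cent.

Risk-neutral probability p = (1 + 0.1 − 0.95)/(1.3 − 0.95) = 0.1500/0.3500 = 0.4286
Terminal stock prices: S_u = 143, S_d = 104.5
Terminal payoffs (K − S): max(-10, 0) = 0, max(28.5, 0) = 28.5
Node 0 (S = 110): V_0 = 1/1.1·[0.4286·0.0000 + 0.5714·28.5000] = 14.8052

$14.81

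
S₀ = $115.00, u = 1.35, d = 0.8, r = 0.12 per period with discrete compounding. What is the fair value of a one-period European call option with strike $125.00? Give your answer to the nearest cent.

Risk-neutral probability p = (1 + 0.12 − 0.8)/(1.35 − 0.8) = 0.3200/0.5500 = 0.5818
Terminal stock prices: S_u = 155.2, S_d = 92
Terminal payoffs (S − K): max(30.25, 0) = 30.25, max(-33, 0) = 0
Node 0 (S = 115): V_0 = 1/1.12·[0.5818·30.2500 + 0.4182·0.0000] = 15.7143

$15.71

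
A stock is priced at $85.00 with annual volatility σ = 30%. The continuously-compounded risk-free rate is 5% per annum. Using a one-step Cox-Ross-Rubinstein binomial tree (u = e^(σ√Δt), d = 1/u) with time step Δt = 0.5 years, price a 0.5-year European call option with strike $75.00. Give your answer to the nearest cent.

CRR parameters: u = e^(σ√Δt) = e^(0.3·√0.5) = 1.2363, d = 1/u = 0.8089
Per-period rate: rΔt = 0.05·0.5 = 0.025, so R = e^0.025 = 1.0253
Risk-neutral probability p = (e^0.025 − 0.8089)/(1.2363 − 0.8089) = 0.2165/0.4275 = 0.5064
Terminal stock prices: S_u = 105.1, S_d = 68.75
Terminal payoffs (S − K): max(30.09, 0) = 30.09, max(-6.247, 0) = 0
Node 0 (S = 85): V_0 = e^(−0.025)·[0.5064·30.0864 + 0.4936·0.0000] = 14.8593

$14.86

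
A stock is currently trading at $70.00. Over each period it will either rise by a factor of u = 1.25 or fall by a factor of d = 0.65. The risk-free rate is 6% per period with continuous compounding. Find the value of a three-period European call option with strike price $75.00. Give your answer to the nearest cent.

$16.67

Risk-neutral probability p = (e^0.06 − 0.65)/(1.25 − 0.65) = 0.4118/0.6000 = 0.6864
Terminal stock prices: S_uuu = 136.7, S_uud = 71.09, S_udd = 36.97, S_ddd = 19.22
Terminal payoffs (S − K): max(61.72, 0) = 61.72, max(-3.906, 0) = 0, max(-38.03, 0) = 0, max(-55.78, 0) = 0
Node uu (S = 109.4): V_uu = e^(−0.06)·[0.6864·61.7188 + 0.3136·0.0000] = 39.8963
Node ud (S = 56.88): V_ud = e^(−0.06)·[0.6864·0.0000 + 0.3136·0.0000] = 0.0000
Node dd (S = 29.58): V_dd = e^(−0.06)·[0.6864·0.0000 + 0.3136·0.0000] = 0.0000
Node u (S = 87.5): V_u = e^(−0.06)·[0.6864·39.8963 + 0.3136·0.0000] = 25.7899
Node d (S = 45.5): V_d = e^(−0.06)·[0.6864·0.0000 + 0.3136·0.0000] = 0.0000
Node 0 (S = 70): V_0 = e^(−0.06)·[0.6864·25.7899 + 0.3136·0.0000] = 16.6711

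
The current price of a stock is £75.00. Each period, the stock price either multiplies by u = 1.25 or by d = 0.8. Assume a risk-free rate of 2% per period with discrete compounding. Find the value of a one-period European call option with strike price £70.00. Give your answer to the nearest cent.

Risk-neutral probability p = (1 + 0.02 − 0.8)/(1.25 − 0.8) = 0.2200/0.4500 = 0.4889
Terminal stock prices: S_u = 93.75, S_d = 60
Terminal payoffs (S − K): max(23.75, 0) = 23.75, max(-10, 0) = 0
Node 0 (S = 75): V_0 = 1/1.02·[0.4889·23.7500 + 0.5111·0.0000] = 11.3834

£11.38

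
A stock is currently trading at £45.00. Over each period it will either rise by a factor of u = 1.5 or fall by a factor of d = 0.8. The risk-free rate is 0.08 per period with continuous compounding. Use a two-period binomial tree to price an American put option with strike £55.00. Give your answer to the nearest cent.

£10.65

Risk-neutral probability p = (e^0.08 − 0.8)/(1.5 − 0.8) = 0.2833/0.7000 = 0.4047
Terminal stock prices: S_uu = 101.2, S_ud = 54, S_dd = 28.8
Terminal payoffs (K − S): max(-46.25, 0) = 0, max(1, 0) = 1, max(26.2, 0) = 26.2
Node u (S = 67.5): continuation = e^(−0.08)·[0.4047·0.0000 + 0.5953·1.0000] = 0.5495; exercise value = 0.0000 ≤ continuation, so V_u = 0.5495
Node d (S = 36): continuation = e^(−0.08)·[0.4047·1.0000 + 0.5953·26.2000] = 14.7714; exercise value = 19.0000 > continuation, so V_d = 19.0000 (exercise)
Node 0 (S = 45): continuation = e^(−0.08)·[0.4047·0.5495 + 0.5953·19.0000] = 10.6465; exercise value = 10.0000 ≤ continuation, so V_0 = 10.6465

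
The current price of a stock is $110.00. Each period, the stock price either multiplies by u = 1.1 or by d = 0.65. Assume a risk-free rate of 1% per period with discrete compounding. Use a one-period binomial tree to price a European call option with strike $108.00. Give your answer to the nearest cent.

$10.30

Risk-neutral probability p = (1 + 0.01 − 0.65)/(1.1 − 0.65) = 0.3600/0.4500 = 0.8000
Terminal stock prices: S_u = 121, S_d = 71.5
Terminal payoffs (S − K): max(13, 0) = 13, max(-36.5, 0) = 0
Node 0 (S = 110): V_0 = 1/1.01·[0.8000·13.0000 + 0.2000·0.0000] = 10.2970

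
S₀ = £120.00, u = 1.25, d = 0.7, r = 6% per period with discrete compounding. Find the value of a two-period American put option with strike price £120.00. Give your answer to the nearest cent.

Risk-neutral probability p = (1 + 0.06 − 0.7)/(1.25 − 0.7) = 0.3600/0.5500 = 0.6545
Terminal stock prices: S_uu = 187.5, S_ud = 105, S_dd = 58.8
Terminal payoffs (K − S): max(-67.5, 0) = 0, max(15, 0) = 15, max(61.2, 0) = 61.2
Node u (S = 150): continuation = 1/1.06·[0.6545·0.0000 + 0.3455·15.0000] = 4.8885; exercise value = 0.0000 ≤ continuation, so V_u = 4.8885
Node d (S = 84): continuation = 1/1.06·[0.6545·15.0000 + 0.3455·61.2000] = 29.2075; exercise value = 36.0000 > continuation, so V_d = 36.0000 (exercise)
Node 0 (S = 120): continuation = 1/1.06·[0.6545·4.8885 + 0.3455·36.0000] = 14.7511; exercise value = 0.0000 ≤ continuation, so V_0 = 14.7511

£14.75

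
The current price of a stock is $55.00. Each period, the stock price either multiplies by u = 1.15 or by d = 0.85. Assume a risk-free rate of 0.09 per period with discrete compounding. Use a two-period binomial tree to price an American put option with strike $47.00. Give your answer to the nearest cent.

Risk-neutral probability p = (1 + 0.09 − 0.85)/(1.15 − 0.85) = 0.2400/0.3000 = 0.8000
Terminal stock prices: S_uu = 72.74, S_ud = 53.76, S_dd = 39.74
Terminal payoffs (K − S): max(-25.74, 0) = 0, max(-6.762, 0) = 0, max(7.263, 0) = 7.263
Node u (S = 63.25): continuation = 1/1.09·[0.8000·0.0000 + 0.2000·0.0000] = 0.0000; exercise value = 0.0000 ≤ continuation, so V_u = 0.0000
Node d (S = 46.75): continuation = 1/1.09·[0.8000·0.0000 + 0.2000·7.2625] = 1.3326; exercise value = 0.2500 ≤ continuation, so V_d = 1.3326
Node 0 (S = 55): continuation = 1/1.09·[0.8000·0.0000 + 0.2000·1.3326] = 0.2445; exercise value = 0.0000 ≤ continuation, so V_0 = 0.2445

$0.24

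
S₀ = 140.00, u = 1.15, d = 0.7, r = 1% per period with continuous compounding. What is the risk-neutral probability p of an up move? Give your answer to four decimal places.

p = 0.6890

Risk-neutral probability p = (e^0.01 − 0.7)/(1.15 − 0.7) = 0.3101/0.4500 = 0.6890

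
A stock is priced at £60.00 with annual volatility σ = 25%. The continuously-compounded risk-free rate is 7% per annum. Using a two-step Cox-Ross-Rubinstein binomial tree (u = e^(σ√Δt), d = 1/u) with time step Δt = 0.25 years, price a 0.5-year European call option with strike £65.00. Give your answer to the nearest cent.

CRR parameters: u = e^(σ√Δt) = e^(0.25·√0.25) = 1.1331, d = 1/u = 0.8825
Per-period rate: rΔt = 0.07·0.25 = 0.0175, so R = e^0.0175 = 1.0177
Risk-neutral probability p = (e^0.0175 − 0.8825)/(1.1331 − 0.8825) = 0.1352/0.2507 = 0.5392
Terminal stock prices: S_uu = 77.04, S_ud = 60, S_dd = 46.73
Terminal payoffs (S − K): max(12.04, 0) = 12.04, max(-5, 0) = 0, max(-18.27, 0) = 0
Node u (S = 67.99): V_u = e^(−0.0175)·[0.5392·12.0415 + 0.4608·0.0000] = 6.3804
Node d (S = 52.95): V_d = e^(−0.0175)·[0.5392·0.0000 + 0.4608·0.0000] = 0.0000
Node 0 (S = 60): V_0 = e^(−0.0175)·[0.5392·6.3804 + 0.4608·0.0000] = 3.3808

£3.38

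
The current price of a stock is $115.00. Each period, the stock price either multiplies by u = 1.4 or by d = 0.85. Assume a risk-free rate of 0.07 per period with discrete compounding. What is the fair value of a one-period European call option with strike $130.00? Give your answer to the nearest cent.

$11.59

Risk-neutral probability p = (1 + 0.07 − 0.85)/(1.4 − 0.85) = 0.2200/0.5500 = 0.4000
Terminal stock prices: S_u = 161, S_d = 97.75
Terminal payoffs (S − K): max(31, 0) = 31, max(-32.25, 0) = 0
Node 0 (S = 115): V_0 = 1/1.07·[0.4000·31.0000 + 0.6000·0.0000] = 11.5888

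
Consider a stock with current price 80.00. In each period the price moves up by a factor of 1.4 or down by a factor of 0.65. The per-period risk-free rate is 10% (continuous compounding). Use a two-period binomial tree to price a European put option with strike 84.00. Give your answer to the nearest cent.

Risk-neutral probability p = (e^0.1 − 0.65)/(1.4 − 0.65) = 0.4552/0.7500 = 0.6069
Terminal stock prices: S_uu = 156.8, S_ud = 72.8, S_dd = 33.8
Terminal payoffs (K − S): max(-72.8, 0) = 0, max(11.2, 0) = 11.2, max(50.2, 0) = 50.2
Node u (S = 112): V_u = e^(−0.1)·[0.6069·0.0000 + 0.3931·11.2000] = 3.9838
Node d (S = 52): V_d = e^(−0.1)·[0.6069·11.2000 + 0.3931·50.2000] = 24.0063
Node 0 (S = 80): V_0 = e^(−0.1)·[0.6069·3.9838 + 0.3931·24.0063] = 10.7266

10.73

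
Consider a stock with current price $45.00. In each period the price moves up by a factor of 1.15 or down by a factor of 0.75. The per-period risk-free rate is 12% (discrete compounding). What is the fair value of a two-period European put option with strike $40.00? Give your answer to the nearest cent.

Risk-neutral probability p = (1 + 0.12 − 0.75)/(1.15 − 0.75) = 0.3700/0.4000 = 0.9250
Terminal stock prices: S_uu = 59.51, S_ud = 38.81, S_dd = 25.31
Terminal payoffs (K − S): max(-19.51, 0) = 0, max(1.188, 0) = 1.188, max(14.69, 0) = 14.69
Node u (S = 51.75): V_u = 1/1.12·[0.9250·0.0000 + 0.0750·1.1875] = 0.0795
Node d (S = 33.75): V_d = 1/1.12·[0.9250·1.1875 + 0.0750·14.6875] = 1.9643
Node 0 (S = 45): V_0 = 1/1.12·[0.9250·0.0795 + 0.0750·1.9643] = 0.1972

$0.20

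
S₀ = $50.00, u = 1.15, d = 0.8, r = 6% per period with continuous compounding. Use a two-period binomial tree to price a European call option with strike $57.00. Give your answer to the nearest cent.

Risk-neutral probability p = (e^0.06 − 0.8)/(1.15 − 0.8) = 0.2618/0.3500 = 0.7481
Terminal stock prices: S_uu = 66.12, S_ud = 46, S_dd = 32
Terminal payoffs (S − K): max(9.125, 0) = 9.125, max(-11, 0) = 0, max(-25, 0) = 0
Node u (S = 57.5): V_u = e^(−0.06)·[0.7481·9.1250 + 0.2519·0.0000] = 6.4289
Node d (S = 40): V_d = e^(−0.06)·[0.7481·0.0000 + 0.2519·0.0000] = 0.0000
Node 0 (S = 50): V_0 = e^(−0.06)·[0.7481·6.4289 + 0.2519·0.0000] = 4.5294

$4.53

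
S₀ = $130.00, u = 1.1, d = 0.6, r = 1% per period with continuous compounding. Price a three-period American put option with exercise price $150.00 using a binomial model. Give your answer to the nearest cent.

$28.64

Risk-neutral probability p = (e^0.01 − 0.6)/(1.1 − 0.6) = 0.4101/0.5000 = 0.8201
Terminal stock prices: S_uuu = 173, S_uud = 94.38, S_udd = 51.48, S_ddd = 28.08
Terminal payoffs (K − S): max(-23.03, 0) = 0, max(55.62, 0) = 55.62, max(98.52, 0) = 98.52, max(121.9, 0) = 121.9
Node uu (S = 157.3): continuation = e^(−0.01)·[0.8201·0.0000 + 0.1799·55.6200] = 9.9065; exercise value = 0.0000 ≤ continuation, so V_uu = 9.9065
Node ud (S = 85.8): continuation = e^(−0.01)·[0.8201·55.6200 + 0.1799·98.5200] = 62.7075; exercise value = 64.2000 > continuation, so V_ud = 64.2000 (exercise)
Node dd (S = 46.8): continuation = e^(−0.01)·[0.8201·98.5200 + 0.1799·121.9200] = 101.7075; exercise value = 103.2000 > continuation, so V_dd = 103.2000 (exercise)
Node u (S = 143): continuation = e^(−0.01)·[0.8201·9.9065 + 0.1799·64.2000] = 19.4781; exercise value = 7.0000 ≤ continuation, so V_u = 19.4781
Node d (S = 78): continuation = e^(−0.01)·[0.8201·64.2000 + 0.1799·103.2000] = 70.5075; exercise value = 72.0000 > continuation, so V_d = 72.0000 (exercise)
Node 0 (S = 130): continuation = e^(−0.01)·[0.8201·19.4781 + 0.1799·72.0000] = 28.6389; exercise value = 20.0000 ≤ continuation, so V_0 = 28.6389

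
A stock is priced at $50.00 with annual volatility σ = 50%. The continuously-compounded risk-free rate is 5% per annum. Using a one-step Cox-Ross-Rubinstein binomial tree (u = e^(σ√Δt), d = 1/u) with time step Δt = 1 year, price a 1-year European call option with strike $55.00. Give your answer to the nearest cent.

$11.14

CRR parameters: u = e^(σ√Δt) = e^(0.5·√1) = 1.6487, d = 1/u = 0.6065
Per-period rate: rΔt = 0.05·1 = 0.05, so R = e^0.05 = 1.0513
Risk-neutral probability p = (e^0.05 − 0.6065)/(1.6487 − 0.6065) = 0.4447/1.0422 = 0.4267
Terminal stock prices: S_u = 82.44, S_d = 30.33
Terminal payoffs (S − K): max(27.44, 0) = 27.44, max(-24.67, 0) = 0
Node 0 (S = 50): V_0 = e^(−0.05)·[0.4267·27.4361 + 0.5733·0.0000] = 11.1370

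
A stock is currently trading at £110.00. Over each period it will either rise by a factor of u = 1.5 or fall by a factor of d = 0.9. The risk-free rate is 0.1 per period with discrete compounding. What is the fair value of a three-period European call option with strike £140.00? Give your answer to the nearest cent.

Risk-neutral probability p = (1 + 0.1 − 0.9)/(1.5 − 0.9) = 0.2000/0.6000 = 0.3333
Terminal stock prices: S_uuu = 371.2, S_uud = 222.8, S_udd = 133.7, S_ddd = 80.19
Terminal payoffs (S − K): max(231.2, 0) = 231.2, max(82.75, 0) = 82.75, max(-6.35, 0) = 0, max(-59.81, 0) = 0
Node uu (S = 247.5): V_uu = 1/1.1·[0.3333·231.2500 + 0.6667·82.7500] = 120.2273
Node ud (S = 148.5): V_ud = 1/1.1·[0.3333·82.7500 + 0.6667·0.0000] = 25.0758
Node dd (S = 89.1): V_dd = 1/1.1·[0.3333·0.0000 + 0.6667·0.0000] = 0.0000
Node u (S = 165): V_u = 1/1.1·[0.3333·120.2273 + 0.6667·25.0758] = 51.6299
Node d (S = 99): V_d = 1/1.1·[0.3333·25.0758 + 0.6667·0.0000] = 7.5987
Node 0 (S = 110): V_0 = 1/1.1·[0.3333·51.6299 + 0.6667·7.5987] = 20.2507

£20.25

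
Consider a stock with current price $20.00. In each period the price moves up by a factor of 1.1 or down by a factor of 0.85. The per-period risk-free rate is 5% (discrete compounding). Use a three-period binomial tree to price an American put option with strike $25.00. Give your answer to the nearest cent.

$5.00

Risk-neutral probability p = (1 + 0.05 − 0.85)/(1.1 − 0.85) = 0.2000/0.2500 = 0.8000
Terminal stock prices: S_uuu = 26.62, S_uud = 20.57, S_udd = 15.89, S_ddd = 12.28
Terminal payoffs (K − S): max(-1.62, 0) = 0, max(4.43, 0) = 4.43, max(9.105, 0) = 9.105, max(12.72, 0) = 12.72
Node uu (S = 24.2): continuation = 1/1.05·[0.8000·0.0000 + 0.2000·4.4300] = 0.8438; exercise value = 0.8000 ≤ continuation, so V_uu = 0.8438
Node ud (S = 18.7): continuation = 1/1.05·[0.8000·4.4300 + 0.2000·9.1050] = 5.1095; exercise value = 6.3000 > continuation, so V_ud = 6.3000 (exercise)
Node dd (S = 14.45): continuation = 1/1.05·[0.8000·9.1050 + 0.2000·12.7175] = 9.3595; exercise value = 10.5500 > continuation, so V_dd = 10.5500 (exercise)
Node u (S = 22): continuation = 1/1.05·[0.8000·0.8438 + 0.2000·6.3000] = 1.8429; exercise value = 3.0000 > continuation, so V_u = 3.0000 (exercise)
Node d (S = 17): continuation = 1/1.05·[0.8000·6.3000 + 0.2000·10.5500] = 6.8095; exercise value = 8.0000 > continuation, so V_d = 8.0000 (exercise)
Node 0 (S = 20): continuation = 1/1.05·[0.8000·3.0000 + 0.2000·8.0000] = 3.8095; exercise value = 5.0000 > continuation, so V_0 = 5.0000 (exercise)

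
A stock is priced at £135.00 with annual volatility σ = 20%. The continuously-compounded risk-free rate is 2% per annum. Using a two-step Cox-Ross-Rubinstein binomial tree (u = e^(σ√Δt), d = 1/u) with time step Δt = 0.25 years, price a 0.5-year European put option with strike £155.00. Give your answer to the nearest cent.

CRR parameters: u = e^(σ√Δt) = e^(0.2·√0.25) = 1.1052, d = 1/u = 0.9048
Per-period rate: rΔt = 0.02·0.25 = 0.005, so R = e^0.005 = 1.0050
Risk-neutral probability p = (e^0.005 − 0.9048)/(1.1052 − 0.9048) = 0.1002/0.2003 = 0.5000
Terminal stock prices: S_uu = 164.9, S_ud = 135, S_dd = 110.5
Terminal payoffs (K − S): max(-9.889, 0) = 0, max(20, 0) = 20, max(44.47, 0) = 44.47
Node u (S = 149.2): V_u = e^(−0.005)·[0.5000·0.0000 + 0.5000·20.0000] = 9.9493
Node d (S = 122.2): V_d = e^(−0.005)·[0.5000·20.0000 + 0.5000·44.4713] = 32.0739
Node 0 (S = 135): V_0 = e^(−0.005)·[0.5000·9.9493 + 0.5000·32.0739] = 20.9059

£20.91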